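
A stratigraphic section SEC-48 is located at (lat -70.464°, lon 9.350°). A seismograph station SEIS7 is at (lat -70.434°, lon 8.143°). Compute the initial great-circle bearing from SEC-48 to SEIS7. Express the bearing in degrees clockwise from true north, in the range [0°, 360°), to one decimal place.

273.7°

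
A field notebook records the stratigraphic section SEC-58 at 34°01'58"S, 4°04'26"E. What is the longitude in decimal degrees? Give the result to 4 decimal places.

4.0739°E

4° + 4′/60 + 26″/3600 = 4 + 0.06667 + 0.00722 = 4.0739°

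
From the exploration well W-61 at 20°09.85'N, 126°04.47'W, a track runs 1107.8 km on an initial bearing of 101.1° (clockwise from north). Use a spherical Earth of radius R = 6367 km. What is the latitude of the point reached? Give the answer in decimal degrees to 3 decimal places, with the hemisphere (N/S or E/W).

17.952°N

W-61: φ = +20.16417°, λ = -126.07450°
δ = d/R = 1107.8/6367 = 0.173991 rad
φ₂ = arcsin(sin φ₁ cos δ + cos φ₁ sin δ cos θ)
   = arcsin(0.34471·0.98490 + 0.93871·0.17311·-0.19252) = 17.95206°
λ₂ = λ₁ + atan2(sin θ sin δ cos φ₁, cos δ − sin φ₁ sin φ₂) = -115.78805°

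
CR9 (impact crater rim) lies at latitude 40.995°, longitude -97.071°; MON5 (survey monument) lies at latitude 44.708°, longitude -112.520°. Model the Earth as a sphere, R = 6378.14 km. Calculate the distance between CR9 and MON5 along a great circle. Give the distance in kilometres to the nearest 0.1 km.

1324.4 km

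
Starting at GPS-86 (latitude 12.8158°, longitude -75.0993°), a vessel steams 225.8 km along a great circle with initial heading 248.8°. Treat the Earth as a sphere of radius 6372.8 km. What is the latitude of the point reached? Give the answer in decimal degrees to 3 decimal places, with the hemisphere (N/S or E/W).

12.075°N

δ = d/R = 225.8/6372.8 = 0.035432 rad
φ₂ = arcsin(sin φ₁ cos δ + cos φ₁ sin δ cos θ)
   = arcsin(0.22182·0.99937 + 0.97509·0.03542·-0.36162) = 12.07471°
λ₂ = λ₁ + atan2(sin θ sin δ cos φ₁, cos δ − sin φ₁ sin φ₂) = -77.03479°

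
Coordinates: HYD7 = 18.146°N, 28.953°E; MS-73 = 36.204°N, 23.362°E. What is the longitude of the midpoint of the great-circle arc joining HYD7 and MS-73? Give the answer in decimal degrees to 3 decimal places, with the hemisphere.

26.386°E

Bx = cos φ₂ cos Δλ = 0.803080,  By = cos φ₂ sin Δλ = -0.078615
φₘ = atan2(sin φ₁ + sin φ₂, √((cos φ₁ + Bx)² + By²)) = 27.20254°
λₘ = λ₁ + atan2(By, cos φ₁ + Bx) = 26.38573°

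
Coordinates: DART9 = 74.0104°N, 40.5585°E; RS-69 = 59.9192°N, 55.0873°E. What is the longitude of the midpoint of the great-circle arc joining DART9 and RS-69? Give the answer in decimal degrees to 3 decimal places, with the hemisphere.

49.945°E

Bx = cos φ₂ cos Δλ = 0.485193,  By = cos φ₂ sin Δλ = 0.125740
φₘ = atan2(sin φ₁ + sin φ₂, √((cos φ₁ + Bx)² + By²)) = 67.11654°
λₘ = λ₁ + atan2(By, cos φ₁ + Bx) = 49.94485°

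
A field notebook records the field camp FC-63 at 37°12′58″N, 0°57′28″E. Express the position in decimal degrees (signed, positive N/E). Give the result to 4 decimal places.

lat: 37.2161° N → +37.2161°
lon: 0.9578° E → +0.9578°

+37.2161°, +0.9578°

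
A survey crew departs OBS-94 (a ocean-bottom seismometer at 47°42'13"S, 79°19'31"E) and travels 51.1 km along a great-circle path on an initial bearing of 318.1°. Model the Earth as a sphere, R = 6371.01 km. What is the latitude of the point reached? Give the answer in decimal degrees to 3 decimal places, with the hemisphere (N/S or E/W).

OBS-94: φ = -47.70361°, λ = +79.32528°
δ = d/R = 51.1/6371.01 = 0.008021 rad
φ₂ = arcsin(sin φ₁ cos δ + cos φ₁ sin δ cos θ)
   = arcsin(-0.73967·0.99997 + 0.67297·0.00802·0.74431) = -47.36066°
λ₂ = λ₁ + atan2(sin θ sin δ cos φ₁, cos δ − sin φ₁ sin φ₂) = 78.87220°

47.361°S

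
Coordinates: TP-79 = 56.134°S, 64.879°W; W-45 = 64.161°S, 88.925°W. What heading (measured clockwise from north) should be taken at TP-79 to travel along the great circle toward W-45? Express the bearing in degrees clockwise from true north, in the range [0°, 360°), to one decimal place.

Δλ = -24.0460°
y = sin Δλ · cos φ₂ = -0.177593
x = cos φ₁ sin φ₂ − sin φ₁ cos φ₂ cos Δλ = -0.171046
θ = atan2(y, x) = -133.9241° → 226.0759° (mod 360°)

226.1°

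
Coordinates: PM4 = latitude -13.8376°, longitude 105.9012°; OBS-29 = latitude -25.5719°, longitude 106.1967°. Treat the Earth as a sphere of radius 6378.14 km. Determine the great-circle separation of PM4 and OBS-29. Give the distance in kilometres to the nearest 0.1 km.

1306.6 km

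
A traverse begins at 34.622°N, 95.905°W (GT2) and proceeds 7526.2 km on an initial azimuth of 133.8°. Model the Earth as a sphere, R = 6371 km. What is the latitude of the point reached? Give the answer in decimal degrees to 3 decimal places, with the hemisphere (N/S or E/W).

18.131°S

δ = d/R = 7526.2/6371 = 1.181322 rad
φ₂ = arcsin(sin φ₁ cos δ + cos φ₁ sin δ cos θ)
   = arcsin(0.56816·0.37970 + 0.82292·0.92511·-0.69214) = -18.13091°
λ₂ = λ₁ + atan2(sin θ sin δ cos φ₁, cos δ − sin φ₁ sin φ₂) = -51.26969°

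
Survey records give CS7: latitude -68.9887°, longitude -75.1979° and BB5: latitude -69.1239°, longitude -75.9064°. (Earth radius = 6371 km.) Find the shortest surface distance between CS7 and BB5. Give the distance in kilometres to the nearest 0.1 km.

31.9 km

Δφ = -0.1352°,  Δλ = -0.7085°
a = sin²(Δφ/2) + cos φ₁ cos φ₂ sin²(Δλ/2) = 0.000006
c = 2·arcsin(√a) = 0.005010 rad = 0.2871°
d = R·c = 6371 × 0.005010 = 31.9 km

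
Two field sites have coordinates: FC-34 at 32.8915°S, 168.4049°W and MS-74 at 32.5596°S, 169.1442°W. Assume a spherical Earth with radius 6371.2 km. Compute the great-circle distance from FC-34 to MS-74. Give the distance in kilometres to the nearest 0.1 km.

78.4 km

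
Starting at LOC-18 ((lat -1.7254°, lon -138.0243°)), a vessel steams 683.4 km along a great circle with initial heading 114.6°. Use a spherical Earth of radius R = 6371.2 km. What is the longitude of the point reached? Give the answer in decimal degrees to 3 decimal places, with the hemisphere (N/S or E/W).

132.423°W

δ = d/R = 683.4/6371.2 = 0.107264 rad
φ₂ = arcsin(sin φ₁ cos δ + cos φ₁ sin δ cos θ)
   = arcsin(-0.03011·0.99425 + 0.99955·0.10706·-0.41628) = -4.27149°
λ₂ = λ₁ + atan2(sin θ sin δ cos φ₁, cos δ − sin φ₁ sin φ₂) = -132.42260°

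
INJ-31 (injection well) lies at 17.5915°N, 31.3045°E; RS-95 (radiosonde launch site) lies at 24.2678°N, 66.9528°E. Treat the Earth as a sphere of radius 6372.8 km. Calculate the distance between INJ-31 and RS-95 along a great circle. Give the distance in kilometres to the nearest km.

Δφ = 6.6763°,  Δλ = 35.6483°
a = sin²(Δφ/2) + cos φ₁ cos φ₂ sin²(Δλ/2) = 0.084812
c = 2·arcsin(√a) = 0.591014 rad = 33.8626°
d = R·c = 6372.8 × 0.591014 = 3766.4 km

3766 km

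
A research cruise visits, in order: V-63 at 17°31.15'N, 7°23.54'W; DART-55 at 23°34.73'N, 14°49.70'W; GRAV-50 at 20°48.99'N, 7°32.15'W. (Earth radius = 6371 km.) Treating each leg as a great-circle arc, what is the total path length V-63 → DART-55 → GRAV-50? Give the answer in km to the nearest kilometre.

V-63: φ = +17.51917°, λ = -7.39233°
DART-55: φ = +23.57883°, λ = -14.82833°
GRAV-50: φ = +20.81650°, λ = -7.53583°
V-63→DART-55: c = 0.161033 rad, d = 1025.94 km
DART-55→GRAV-50: c = 0.127299 rad, d = 811.02 km
Total = 1025.94 + 811.02 = 1836.96 km

1837 km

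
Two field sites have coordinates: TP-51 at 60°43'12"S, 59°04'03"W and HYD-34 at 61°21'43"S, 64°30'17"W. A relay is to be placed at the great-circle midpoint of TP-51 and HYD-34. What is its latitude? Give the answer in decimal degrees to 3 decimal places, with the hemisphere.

TP-51: φ = -60.72000°, λ = -59.06750°
HYD-34: φ = -61.36194°, λ = -64.50472°
Bx = cos φ₂ cos Δλ = 0.477118,  By = cos φ₂ sin Δλ = -0.045414
φₘ = atan2(sin φ₁ + sin φ₂, √((cos φ₁ + Bx)² + By²)) = -61.06830°
λₘ = λ₁ + atan2(By, cos φ₁ + Bx) = -61.75857°

61.068°S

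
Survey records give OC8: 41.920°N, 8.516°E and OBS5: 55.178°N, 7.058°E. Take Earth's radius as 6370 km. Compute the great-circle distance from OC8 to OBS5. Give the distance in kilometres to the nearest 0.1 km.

Δφ = 13.2580°,  Δλ = -1.4580°
a = sin²(Δφ/2) + cos φ₁ cos φ₂ sin²(Δλ/2) = 0.013395
c = 2·arcsin(√a) = 0.231995 rad = 13.2923°
d = R·c = 6370 × 0.231995 = 1477.8 km

1477.8 km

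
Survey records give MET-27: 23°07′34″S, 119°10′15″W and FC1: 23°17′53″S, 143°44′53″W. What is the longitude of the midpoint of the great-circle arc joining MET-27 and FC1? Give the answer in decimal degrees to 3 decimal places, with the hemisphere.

MET-27: φ = -23.12611°, λ = -119.17083°
FC1: φ = -23.29806°, λ = -143.74806°
Bx = cos φ₂ cos Δλ = 0.835249,  By = cos φ₂ sin Δλ = -0.382005
φₘ = atan2(sin φ₁ + sin φ₂, √((cos φ₁ + Bx)² + By²)) = -23.69698°
λₘ = λ₁ + atan2(By, cos φ₁ + Bx) = -131.45141°

131.451°W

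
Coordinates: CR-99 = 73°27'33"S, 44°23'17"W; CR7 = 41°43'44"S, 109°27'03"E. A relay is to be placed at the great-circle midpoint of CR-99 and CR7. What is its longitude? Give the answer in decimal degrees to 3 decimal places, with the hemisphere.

95.104°E

CR-99: φ = -73.45917°, λ = -44.38806°
CR7: φ = -41.72889°, λ = +109.45083°
Bx = cos φ₂ cos Δλ = -0.669850,  By = cos φ₂ sin Δλ = 0.329042
φₘ = atan2(sin φ₁ + sin φ₂, √((cos φ₁ + Bx)² + By²)) = -72.67821°
λₘ = λ₁ + atan2(By, cos φ₁ + Bx) = 95.10401°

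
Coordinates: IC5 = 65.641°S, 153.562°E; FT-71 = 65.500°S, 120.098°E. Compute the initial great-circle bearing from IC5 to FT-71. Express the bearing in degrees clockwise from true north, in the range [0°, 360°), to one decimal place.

255.3°

Δλ = -33.4640°
y = sin Δλ · cos φ₂ = -0.228667
x = cos φ₁ sin φ₂ − sin φ₁ cos φ₂ cos Δλ = -0.060162
θ = atan2(y, x) = -104.7404° → 255.2596° (mod 360°)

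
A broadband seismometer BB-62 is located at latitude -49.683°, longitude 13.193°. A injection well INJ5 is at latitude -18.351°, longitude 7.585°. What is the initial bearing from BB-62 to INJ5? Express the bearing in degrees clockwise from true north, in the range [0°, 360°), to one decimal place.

349.8°

Δλ = -5.6080°
y = sin Δλ · cos φ₂ = -0.092752
x = cos φ₁ sin φ₂ − sin φ₁ cos φ₂ cos Δλ = 0.516532
θ = atan2(y, x) = -10.1800° → 349.8200° (mod 360°)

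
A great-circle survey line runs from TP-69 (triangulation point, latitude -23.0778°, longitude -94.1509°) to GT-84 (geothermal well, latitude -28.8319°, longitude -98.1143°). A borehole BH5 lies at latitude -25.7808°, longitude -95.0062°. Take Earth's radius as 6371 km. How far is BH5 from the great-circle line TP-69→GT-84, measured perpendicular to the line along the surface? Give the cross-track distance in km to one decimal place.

81.1 km

δ₁₃ = central angle TP-69→BH5 = 0.049094 rad  (haversine)
θ₁₃ = bearing TP-69→BH5 = 195.896°,  θ₁₂ = bearing TP-69→GT-84 = 210.923°
dₓₜ = R·arcsin(sin δ₁₃ · sin(θ₁₃ − θ₁₂)) = 6371·arcsin(0.04907·sin(-15.027°)) = -81.065 km
|dₓₜ| = 81.065 km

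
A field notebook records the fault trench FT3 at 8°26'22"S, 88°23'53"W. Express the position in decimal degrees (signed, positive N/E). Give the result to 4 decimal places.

lat: 8.4394° S → -8.4394°
lon: 88.3981° W → -88.3981°

-8.4394°, -88.3981°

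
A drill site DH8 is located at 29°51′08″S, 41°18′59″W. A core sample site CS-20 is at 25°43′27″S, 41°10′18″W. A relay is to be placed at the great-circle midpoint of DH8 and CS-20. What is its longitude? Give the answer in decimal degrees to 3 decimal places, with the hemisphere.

41.243°W

DH8: φ = -29.85222°, λ = -41.31639°
CS-20: φ = -25.72417°, λ = -41.17167°
Bx = cos φ₂ cos Δλ = 0.900891,  By = cos φ₂ sin Δλ = 0.002276
φₘ = atan2(sin φ₁ + sin φ₂, √((cos φ₁ + Bx)² + By²)) = -27.78821°
λₘ = λ₁ + atan2(By, cos φ₁ + Bx) = -41.24265°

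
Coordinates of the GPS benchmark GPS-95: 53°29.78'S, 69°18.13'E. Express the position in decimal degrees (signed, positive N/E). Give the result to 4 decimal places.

lat: 53.4963° S → -53.4963°
lon: 69.3022° E → +69.3022°

-53.4963°, +69.3022°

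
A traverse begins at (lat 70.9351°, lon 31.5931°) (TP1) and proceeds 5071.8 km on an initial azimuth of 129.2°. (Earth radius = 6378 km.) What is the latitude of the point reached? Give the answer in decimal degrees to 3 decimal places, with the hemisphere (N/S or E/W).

30.953°N

δ = d/R = 5071.8/6378 = 0.795202 rad
φ₂ = arcsin(sin φ₁ cos δ + cos φ₁ sin δ cos θ)
   = arcsin(0.94515·0.70014 + 0.32664·0.71401·-0.63203) = 30.95295°
λ₂ = λ₁ + atan2(sin θ sin δ cos φ₁, cos δ − sin φ₁ sin φ₂) = 71.77354°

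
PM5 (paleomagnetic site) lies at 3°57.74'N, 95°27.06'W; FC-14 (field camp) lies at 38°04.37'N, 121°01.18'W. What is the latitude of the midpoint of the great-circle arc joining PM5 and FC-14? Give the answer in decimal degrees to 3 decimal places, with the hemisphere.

21.497°N

PM5: φ = +3.96233°, λ = -95.45100°
FC-14: φ = +38.07283°, λ = -121.01967°
Bx = cos φ₂ cos Δλ = 0.710133,  By = cos φ₂ sin Δλ = -0.339761
φₘ = atan2(sin φ₁ + sin φ₂, √((cos φ₁ + Bx)² + By²)) = 21.49661°
λₘ = λ₁ + atan2(By, cos φ₁ + Bx) = -106.70327°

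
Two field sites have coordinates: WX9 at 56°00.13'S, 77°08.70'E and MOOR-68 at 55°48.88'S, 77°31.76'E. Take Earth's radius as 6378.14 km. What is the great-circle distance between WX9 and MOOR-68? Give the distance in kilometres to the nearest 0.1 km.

WX9: φ = -56.00217°, λ = +77.14500°
MOOR-68: φ = -55.81467°, λ = +77.52933°
Δφ = 0.1875°,  Δλ = 0.3843°
a = sin²(Δφ/2) + cos φ₁ cos φ₂ sin²(Δλ/2) = 0.000006
c = 2·arcsin(√a) = 0.004985 rad = 0.2856°
d = R·c = 6378.14 × 0.004985 = 31.8 km

31.8 km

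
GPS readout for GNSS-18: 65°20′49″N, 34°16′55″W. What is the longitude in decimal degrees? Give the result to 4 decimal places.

34.2819°W

34° + 16′/60 + 55″/3600 = 34 + 0.26667 + 0.01528 = 34.2819°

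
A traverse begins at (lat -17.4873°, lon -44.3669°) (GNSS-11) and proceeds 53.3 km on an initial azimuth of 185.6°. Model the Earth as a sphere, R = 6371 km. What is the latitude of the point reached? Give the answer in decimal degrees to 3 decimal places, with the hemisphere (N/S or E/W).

17.964°S

δ = d/R = 53.3/6371 = 0.008366 rad
φ₂ = arcsin(sin φ₁ cos δ + cos φ₁ sin δ cos θ)
   = arcsin(-0.30049·0.99997 + 0.95378·0.00837·-0.99523) = -17.96434°
λ₂ = λ₁ + atan2(sin θ sin δ cos φ₁, cos δ − sin φ₁ sin φ₂) = -44.41607°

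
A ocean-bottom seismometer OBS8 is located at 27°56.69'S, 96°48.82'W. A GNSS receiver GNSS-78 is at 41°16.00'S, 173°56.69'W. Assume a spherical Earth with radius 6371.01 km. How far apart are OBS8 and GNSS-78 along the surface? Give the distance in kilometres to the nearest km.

6984 km

OBS8: φ = -27.94483°, λ = -96.81367°
GNSS-78: φ = -41.26667°, λ = -173.94483°
Δφ = -13.3218°,  Δλ = -77.1312°
a = sin²(Δφ/2) + cos φ₁ cos φ₂ sin²(Δλ/2) = 0.271513
c = 2·arcsin(√a) = 1.096207 rad = 62.8080°
d = R·c = 6371.01 × 1.096207 = 6983.9 km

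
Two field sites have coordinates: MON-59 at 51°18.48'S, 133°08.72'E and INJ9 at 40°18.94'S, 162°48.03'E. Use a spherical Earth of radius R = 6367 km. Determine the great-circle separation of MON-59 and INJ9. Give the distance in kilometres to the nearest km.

MON-59: φ = -51.30800°, λ = +133.14533°
INJ9: φ = -40.31567°, λ = +162.80050°
Δφ = 10.9923°,  Δλ = 29.6552°
a = sin²(Δφ/2) + cos φ₁ cos φ₂ sin²(Δλ/2) = 0.040390
c = 2·arcsin(√a) = 0.404703 rad = 23.1878°
d = R·c = 6367 × 0.404703 = 2576.7 km

2577 km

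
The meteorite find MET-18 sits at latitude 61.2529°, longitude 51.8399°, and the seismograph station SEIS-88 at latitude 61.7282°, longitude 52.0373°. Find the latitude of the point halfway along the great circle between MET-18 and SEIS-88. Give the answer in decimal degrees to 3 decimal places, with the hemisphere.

61.491°N

Bx = cos φ₂ cos Δλ = 0.473652,  By = cos φ₂ sin Δλ = 0.001632
φₘ = atan2(sin φ₁ + sin φ₂, √((cos φ₁ + Bx)² + By²)) = 61.49059°
λₘ = λ₁ + atan2(By, cos φ₁ + Bx) = 51.93785°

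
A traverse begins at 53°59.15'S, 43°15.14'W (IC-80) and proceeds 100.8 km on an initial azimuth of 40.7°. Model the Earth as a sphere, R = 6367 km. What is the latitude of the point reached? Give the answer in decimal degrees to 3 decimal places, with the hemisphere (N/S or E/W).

53.294°S

IC-80: φ = -53.98583°, λ = -43.25233°
δ = d/R = 100.8/6367 = 0.015832 rad
φ₂ = arcsin(sin φ₁ cos δ + cos φ₁ sin δ cos θ)
   = arcsin(-0.80887·0.99987 + 0.58799·0.01583·0.75813) = -53.29402°
λ₂ = λ₁ + atan2(sin θ sin δ cos φ₁, cos δ − sin φ₁ sin φ₂) = -42.26270°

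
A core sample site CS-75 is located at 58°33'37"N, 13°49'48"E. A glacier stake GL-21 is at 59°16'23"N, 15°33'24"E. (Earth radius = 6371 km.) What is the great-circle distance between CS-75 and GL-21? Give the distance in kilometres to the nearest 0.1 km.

126.9 km

CS-75: φ = +58.56028°, λ = +13.83000°
GL-21: φ = +59.27306°, λ = +15.55667°
Δφ = 0.7128°,  Δλ = 1.7267°
a = sin²(Δφ/2) + cos φ₁ cos φ₂ sin²(Δλ/2) = 0.000099
c = 2·arcsin(√a) = 0.019920 rad = 1.1413°
d = R·c = 6371 × 0.019920 = 126.9 km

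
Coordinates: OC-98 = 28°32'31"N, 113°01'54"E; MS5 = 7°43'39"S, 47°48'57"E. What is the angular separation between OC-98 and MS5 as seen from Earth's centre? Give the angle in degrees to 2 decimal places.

72.50°

OC-98: φ = +28.54194°, λ = +113.03167°
MS5: φ = -7.72750°, λ = +47.81583°
Δφ = -36.2694°,  Δλ = -65.2158°
a = sin²(Δφ/2) + cos φ₁ cos φ₂ sin²(Δλ/2) = 0.349668
c = 2·arcsin(√a) = 1.265407 rad = 72.5025°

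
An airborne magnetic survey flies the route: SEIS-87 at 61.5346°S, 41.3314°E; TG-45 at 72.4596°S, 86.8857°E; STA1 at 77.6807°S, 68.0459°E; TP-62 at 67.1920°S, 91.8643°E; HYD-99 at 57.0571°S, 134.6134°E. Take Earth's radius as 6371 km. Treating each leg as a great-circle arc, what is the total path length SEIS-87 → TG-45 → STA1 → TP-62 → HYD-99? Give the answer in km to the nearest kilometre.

SEIS-87→TG-45: c = 0.351620 rad, d = 2240.17 km
TG-45→STA1: c = 0.123318 rad, d = 785.66 km
STA1→TP-62: c = 0.218394 rad, d = 1391.39 km
TP-62→HYD-99: c = 0.380732 rad, d = 2425.64 km
Total = 2240.17 + 785.66 + 1391.39 + 2425.64 = 6842.86 km

6843 km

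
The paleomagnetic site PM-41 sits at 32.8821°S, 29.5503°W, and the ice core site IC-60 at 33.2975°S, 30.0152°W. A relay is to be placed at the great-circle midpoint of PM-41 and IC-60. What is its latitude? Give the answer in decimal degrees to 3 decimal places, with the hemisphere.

33.090°S

Bx = cos φ₂ cos Δλ = 0.835804,  By = cos φ₂ sin Δλ = -0.006782
φₘ = atan2(sin φ₁ + sin φ₂, √((cos φ₁ + Bx)² + By²)) = -33.09002°
λₘ = λ₁ + atan2(By, cos φ₁ + Bx) = -29.78220°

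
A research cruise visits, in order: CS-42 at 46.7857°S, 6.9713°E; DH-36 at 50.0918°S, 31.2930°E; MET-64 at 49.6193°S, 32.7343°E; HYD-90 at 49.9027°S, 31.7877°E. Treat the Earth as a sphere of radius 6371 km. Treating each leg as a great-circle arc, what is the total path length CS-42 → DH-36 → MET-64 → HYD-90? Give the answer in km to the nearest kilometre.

2014 km

CS-42→DH-36: c = 0.286116 rad, d = 1822.85 km
DH-36→MET-64: c = 0.018194 rad, d = 115.91 km
MET-64→HYD-90: c = 0.011763 rad, d = 74.94 km
Total = 1822.85 + 115.91 + 74.94 = 2013.70 km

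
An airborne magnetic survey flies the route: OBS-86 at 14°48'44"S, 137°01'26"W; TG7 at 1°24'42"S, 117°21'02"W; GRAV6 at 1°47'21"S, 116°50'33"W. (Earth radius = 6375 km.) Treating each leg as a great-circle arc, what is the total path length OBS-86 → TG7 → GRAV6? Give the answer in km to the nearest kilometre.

OBS-86: φ = -14.81222°, λ = -137.02389°
TG7: φ = -1.41167°, λ = -117.35056°
GRAV6: φ = -1.78917°, λ = -116.84250°
OBS-86→TG7: c = 0.411910 rad, d = 2625.93 km
TG7→GRAV6: c = 0.011044 rad, d = 70.41 km
Total = 2625.93 + 70.41 = 2696.33 km

2696 km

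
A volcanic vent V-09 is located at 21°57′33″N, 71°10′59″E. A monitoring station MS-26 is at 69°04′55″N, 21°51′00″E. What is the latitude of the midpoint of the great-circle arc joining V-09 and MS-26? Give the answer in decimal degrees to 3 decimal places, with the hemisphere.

47.674°N

V-09: φ = +21.95917°, λ = +71.18306°
MS-26: φ = +69.08194°, λ = +21.85000°
Bx = cos φ₂ cos Δλ = 0.232664,  By = cos φ₂ sin Δλ = -0.270813
φₘ = atan2(sin φ₁ + sin φ₂, √((cos φ₁ + Bx)² + By²)) = 47.67410°
λₘ = λ₁ + atan2(By, cos φ₁ + Bx) = 58.04344°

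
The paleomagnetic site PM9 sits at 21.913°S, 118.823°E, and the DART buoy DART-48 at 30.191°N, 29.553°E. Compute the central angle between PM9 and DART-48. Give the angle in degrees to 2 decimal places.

Δφ = 52.1040°,  Δλ = -89.2700°
a = sin²(Δφ/2) + cos φ₁ cos φ₂ sin²(Δλ/2) = 0.588729
c = 2·arcsin(√a) = 1.749200 rad = 100.2218°

100.22°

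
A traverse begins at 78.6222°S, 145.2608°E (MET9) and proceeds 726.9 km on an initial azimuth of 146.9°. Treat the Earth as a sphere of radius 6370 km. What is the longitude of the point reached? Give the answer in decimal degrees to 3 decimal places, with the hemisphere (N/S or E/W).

176.509°E

δ = d/R = 726.9/6370 = 0.114113 rad
φ₂ = arcsin(sin φ₁ cos δ + cos φ₁ sin δ cos θ)
   = arcsin(-0.98035·0.99350 + 0.19728·0.11387·-0.83772) = -83.11532°
λ₂ = λ₁ + atan2(sin θ sin δ cos φ₁, cos δ − sin φ₁ sin φ₂) = 176.50865°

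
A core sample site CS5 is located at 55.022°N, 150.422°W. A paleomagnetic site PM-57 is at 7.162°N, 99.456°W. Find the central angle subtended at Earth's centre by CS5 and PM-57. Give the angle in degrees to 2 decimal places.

62.59°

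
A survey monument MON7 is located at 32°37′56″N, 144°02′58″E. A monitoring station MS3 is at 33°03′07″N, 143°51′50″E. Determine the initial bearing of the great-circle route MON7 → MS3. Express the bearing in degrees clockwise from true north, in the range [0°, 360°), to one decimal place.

339.7°

MON7: φ = +32.63222°, λ = +144.04944°
MS3: φ = +33.05194°, λ = +143.86389°
Δλ = -0.1856°
y = sin Δλ · cos φ₂ = -0.002714
x = cos φ₁ sin φ₂ − sin φ₁ cos φ₂ cos Δλ = 0.007328
θ = atan2(y, x) = -20.3263° → 339.6737° (mod 360°)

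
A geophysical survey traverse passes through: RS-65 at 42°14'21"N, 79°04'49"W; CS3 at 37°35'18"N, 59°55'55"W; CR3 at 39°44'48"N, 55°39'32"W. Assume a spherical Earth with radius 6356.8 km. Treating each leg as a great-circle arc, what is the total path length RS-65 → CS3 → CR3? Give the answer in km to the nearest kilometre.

2146 km

RS-65: φ = +42.23917°, λ = -79.08028°
CS3: φ = +37.58833°, λ = -59.93194°
CR3: φ = +39.74667°, λ = -55.65889°
RS-65→CS3: c = 0.268202 rad, d = 1704.91 km
CS3→CR3: c = 0.069340 rad, d = 440.78 km
Total = 1704.91 + 440.78 = 2145.68 km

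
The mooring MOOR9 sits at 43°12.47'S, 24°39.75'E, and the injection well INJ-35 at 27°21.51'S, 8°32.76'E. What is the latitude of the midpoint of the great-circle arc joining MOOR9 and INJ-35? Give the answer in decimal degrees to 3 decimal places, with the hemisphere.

35.549°S

MOOR9: φ = -43.20783°, λ = +24.66250°
INJ-35: φ = -27.35850°, λ = +8.54600°
Bx = cos φ₂ cos Δλ = 0.853244,  By = cos φ₂ sin Δλ = -0.246542
φₘ = atan2(sin φ₁ + sin φ₂, √((cos φ₁ + Bx)² + By²)) = -35.54905°
λₘ = λ₁ + atan2(By, cos φ₁ + Bx) = 15.80531°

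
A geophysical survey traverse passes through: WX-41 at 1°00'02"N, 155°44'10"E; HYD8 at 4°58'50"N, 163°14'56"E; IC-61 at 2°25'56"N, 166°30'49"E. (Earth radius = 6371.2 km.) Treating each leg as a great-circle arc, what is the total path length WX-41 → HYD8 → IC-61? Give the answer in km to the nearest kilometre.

1404 km

WX-41: φ = +1.00056°, λ = +155.73611°
HYD8: φ = +4.98056°, λ = +163.24889°
IC-61: φ = +2.43222°, λ = +166.51361°
WX-41→HYD8: c = 0.148205 rad, d = 944.24 km
HYD8→IC-61: c = 0.072186 rad, d = 459.91 km
Total = 944.24 + 459.91 = 1404.15 km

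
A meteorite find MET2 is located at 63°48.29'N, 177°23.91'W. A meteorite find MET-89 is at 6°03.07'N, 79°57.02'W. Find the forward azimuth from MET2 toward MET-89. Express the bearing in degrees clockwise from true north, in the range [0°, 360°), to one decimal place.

MET2: φ = +63.80483°, λ = -177.39850°
MET-89: φ = +6.05117°, λ = -79.95033°
Δλ = 97.4482°
y = sin Δλ · cos φ₂ = 0.986038
x = cos φ₁ sin φ₂ − sin φ₁ cos φ₂ cos Δλ = 0.162202
θ = atan2(y, x) = 80.6586° → 80.6586° (mod 360°)

80.7°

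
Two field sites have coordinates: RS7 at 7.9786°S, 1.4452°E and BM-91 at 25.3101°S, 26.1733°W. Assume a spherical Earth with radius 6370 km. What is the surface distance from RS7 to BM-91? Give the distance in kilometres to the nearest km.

3503 km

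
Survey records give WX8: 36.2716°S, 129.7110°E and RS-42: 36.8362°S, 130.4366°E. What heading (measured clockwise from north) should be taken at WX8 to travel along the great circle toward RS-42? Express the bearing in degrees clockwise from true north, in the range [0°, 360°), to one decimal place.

Δλ = 0.7256°
y = sin Δλ · cos φ₂ = 0.010135
x = cos φ₁ sin φ₂ − sin φ₁ cos φ₂ cos Δλ = -0.009892
θ = atan2(y, x) = 134.3033° → 134.3033° (mod 360°)

134.3°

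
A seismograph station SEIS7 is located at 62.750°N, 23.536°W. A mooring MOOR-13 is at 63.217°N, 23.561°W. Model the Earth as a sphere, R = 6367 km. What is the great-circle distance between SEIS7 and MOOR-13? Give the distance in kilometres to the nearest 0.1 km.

Δφ = 0.4670°,  Δλ = -0.0250°
a = sin²(Δφ/2) + cos φ₁ cos φ₂ sin²(Δλ/2) = 0.000017
c = 2·arcsin(√a) = 0.008153 rad = 0.4671°
d = R·c = 6367 × 0.008153 = 51.9 km

51.9 km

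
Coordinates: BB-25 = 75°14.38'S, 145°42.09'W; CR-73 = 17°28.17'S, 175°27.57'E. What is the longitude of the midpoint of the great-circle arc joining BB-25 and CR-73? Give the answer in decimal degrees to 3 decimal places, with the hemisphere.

176.646°W

BB-25: φ = -75.23967°, λ = -145.70150°
CR-73: φ = -17.46950°, λ = +175.45950°
Bx = cos φ₂ cos Δλ = 0.742985,  By = cos φ₂ sin Δλ = -0.598209
φₘ = atan2(sin φ₁ + sin φ₂, √((cos φ₁ + Bx)² + By²)) = -47.44655°
λₘ = λ₁ + atan2(By, cos φ₁ + Bx) = -176.64632°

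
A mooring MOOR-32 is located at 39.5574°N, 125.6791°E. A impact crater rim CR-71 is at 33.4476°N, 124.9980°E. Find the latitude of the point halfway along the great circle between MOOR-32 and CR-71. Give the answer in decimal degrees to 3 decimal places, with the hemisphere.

36.503°N

Bx = cos φ₂ cos Δλ = 0.834331,  By = cos φ₂ sin Δλ = -0.009919
φₘ = atan2(sin φ₁ + sin φ₂, √((cos φ₁ + Bx)² + By²)) = 36.50298°
λₘ = λ₁ + atan2(By, cos φ₁ + Bx) = 125.32510°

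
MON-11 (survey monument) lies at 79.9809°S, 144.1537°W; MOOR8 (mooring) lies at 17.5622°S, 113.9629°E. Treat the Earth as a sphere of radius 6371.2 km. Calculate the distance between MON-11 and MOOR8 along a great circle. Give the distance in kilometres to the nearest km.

8312 km

Δφ = 62.4187°,  Δλ = -101.8834°
a = sin²(Δφ/2) + cos φ₁ cos φ₂ sin²(Δλ/2) = 0.368508
c = 2·arcsin(√a) = 1.304683 rad = 74.7528°
d = R·c = 6371.2 × 1.304683 = 8312.4 km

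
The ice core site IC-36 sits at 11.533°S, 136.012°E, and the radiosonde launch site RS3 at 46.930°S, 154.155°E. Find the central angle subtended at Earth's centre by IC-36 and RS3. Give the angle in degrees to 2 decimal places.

Δφ = -35.3970°,  Δλ = 18.1430°
a = sin²(Δφ/2) + cos φ₁ cos φ₂ sin²(Δλ/2) = 0.109054
c = 2·arcsin(√a) = 0.673102 rad = 38.5659°

38.57°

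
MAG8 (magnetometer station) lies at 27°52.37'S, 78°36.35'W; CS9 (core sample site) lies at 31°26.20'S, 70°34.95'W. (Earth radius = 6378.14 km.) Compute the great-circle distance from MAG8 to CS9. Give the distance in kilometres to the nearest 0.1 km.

MAG8: φ = -27.87283°, λ = -78.60583°
CS9: φ = -31.43667°, λ = -70.58250°
Δφ = -3.5638°,  Δλ = 8.0233°
a = sin²(Δφ/2) + cos φ₁ cos φ₂ sin²(Δλ/2) = 0.004658
c = 2·arcsin(√a) = 0.136611 rad = 7.8272°
d = R·c = 6378.14 × 0.136611 = 871.3 km

871.3 km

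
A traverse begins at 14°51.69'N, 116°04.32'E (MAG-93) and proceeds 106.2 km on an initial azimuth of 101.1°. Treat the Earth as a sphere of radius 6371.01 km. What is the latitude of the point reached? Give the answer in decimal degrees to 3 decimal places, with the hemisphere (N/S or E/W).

14.676°N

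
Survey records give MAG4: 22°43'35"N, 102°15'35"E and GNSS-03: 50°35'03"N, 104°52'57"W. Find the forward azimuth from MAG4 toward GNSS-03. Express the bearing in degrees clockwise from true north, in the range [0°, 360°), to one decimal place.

MAG4: φ = +22.72639°, λ = +102.25972°
GNSS-03: φ = +50.58417°, λ = -104.88250°
Δλ = 152.8578°
y = sin Δλ · cos φ₂ = 0.289662
x = cos φ₁ sin φ₂ − sin φ₁ cos φ₂ cos Δλ = 0.930862
θ = atan2(y, x) = 17.2849° → 17.2849° (mod 360°)

17.3°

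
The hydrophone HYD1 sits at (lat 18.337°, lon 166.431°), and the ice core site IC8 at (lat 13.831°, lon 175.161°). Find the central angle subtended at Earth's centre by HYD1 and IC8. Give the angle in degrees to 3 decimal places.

9.519°

Δφ = -4.5060°,  Δλ = 8.7300°
a = sin²(Δφ/2) + cos φ₁ cos φ₂ sin²(Δλ/2) = 0.006885
c = 2·arcsin(√a) = 0.166138 rad = 9.5190°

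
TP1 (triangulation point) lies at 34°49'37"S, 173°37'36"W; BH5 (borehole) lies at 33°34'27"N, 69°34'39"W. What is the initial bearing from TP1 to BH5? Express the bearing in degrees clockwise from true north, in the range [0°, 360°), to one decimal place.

TP1: φ = -34.82694°, λ = -173.62667°
BH5: φ = +33.57417°, λ = -69.57750°
Δλ = 104.0492°
y = sin Δλ · cos φ₂ = 0.808249
x = cos φ₁ sin φ₂ − sin φ₁ cos φ₂ cos Δλ = 0.338452
θ = atan2(y, x) = 67.2786° → 67.2786° (mod 360°)

67.3°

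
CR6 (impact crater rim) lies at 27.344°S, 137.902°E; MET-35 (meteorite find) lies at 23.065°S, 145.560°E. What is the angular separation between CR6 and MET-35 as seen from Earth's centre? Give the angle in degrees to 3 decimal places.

8.141°

Δφ = 4.2790°,  Δλ = 7.6580°
a = sin²(Δφ/2) + cos φ₁ cos φ₂ sin²(Δλ/2) = 0.005038
c = 2·arcsin(√a) = 0.142080 rad = 8.1406°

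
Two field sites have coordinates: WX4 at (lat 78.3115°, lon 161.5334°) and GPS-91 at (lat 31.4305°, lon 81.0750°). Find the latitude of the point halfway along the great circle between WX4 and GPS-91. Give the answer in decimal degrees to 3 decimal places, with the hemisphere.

58.794°N

Bx = cos φ₂ cos Δλ = 0.141442,  By = cos φ₂ sin Δλ = -0.841469
φₘ = atan2(sin φ₁ + sin φ₂, √((cos φ₁ + Bx)² + By²)) = 58.79419°
λₘ = λ₁ + atan2(By, cos φ₁ + Bx) = 93.77048°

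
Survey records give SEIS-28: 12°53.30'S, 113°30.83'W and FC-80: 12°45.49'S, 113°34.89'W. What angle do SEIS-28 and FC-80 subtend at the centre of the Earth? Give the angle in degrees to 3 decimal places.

0.146°

SEIS-28: φ = -12.88833°, λ = -113.51383°
FC-80: φ = -12.75817°, λ = -113.58150°
Δφ = 0.1302°,  Δλ = -0.0677°
a = sin²(Δφ/2) + cos φ₁ cos φ₂ sin²(Δλ/2) = 0.000002
c = 2·arcsin(√a) = 0.002547 rad = 0.1459°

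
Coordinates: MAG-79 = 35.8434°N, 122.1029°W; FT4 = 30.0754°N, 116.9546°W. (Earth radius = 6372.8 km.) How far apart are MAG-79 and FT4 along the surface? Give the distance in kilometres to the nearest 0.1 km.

Δφ = -5.7680°,  Δλ = 5.1483°
a = sin²(Δφ/2) + cos φ₁ cos φ₂ sin²(Δλ/2) = 0.003946
c = 2·arcsin(√a) = 0.125725 rad = 7.2035°
d = R·c = 6372.8 × 0.125725 = 801.2 km

801.2 km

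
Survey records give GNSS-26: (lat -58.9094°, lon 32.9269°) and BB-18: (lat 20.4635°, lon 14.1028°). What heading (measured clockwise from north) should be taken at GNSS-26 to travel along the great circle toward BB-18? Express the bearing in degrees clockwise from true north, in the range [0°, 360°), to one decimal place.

342.2°

Δλ = -18.8241°
y = sin Δλ · cos φ₂ = -0.302302
x = cos φ₁ sin φ₂ − sin φ₁ cos φ₂ cos Δλ = 0.939935
θ = atan2(y, x) = -17.8288° → 342.1712° (mod 360°)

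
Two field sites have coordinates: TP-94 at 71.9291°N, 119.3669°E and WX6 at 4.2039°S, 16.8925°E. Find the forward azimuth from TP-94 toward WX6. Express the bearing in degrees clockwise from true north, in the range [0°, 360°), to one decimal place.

Δλ = -102.4744°
y = sin Δλ · cos φ₂ = -0.973766
x = cos φ₁ sin φ₂ − sin φ₁ cos φ₂ cos Δλ = 0.182057
θ = atan2(y, x) = -79.4101° → 280.5899° (mod 360°)

280.6°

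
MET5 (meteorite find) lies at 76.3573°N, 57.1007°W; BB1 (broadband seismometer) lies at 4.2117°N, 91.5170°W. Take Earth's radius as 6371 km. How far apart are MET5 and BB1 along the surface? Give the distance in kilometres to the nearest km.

Δφ = -72.1456°,  Δλ = -34.4163°
a = sin²(Δφ/2) + cos φ₁ cos φ₂ sin²(Δλ/2) = 0.367289
c = 2·arcsin(√a) = 1.302154 rad = 74.6079°
d = R·c = 6371 × 1.302154 = 8296.0 km

8296 km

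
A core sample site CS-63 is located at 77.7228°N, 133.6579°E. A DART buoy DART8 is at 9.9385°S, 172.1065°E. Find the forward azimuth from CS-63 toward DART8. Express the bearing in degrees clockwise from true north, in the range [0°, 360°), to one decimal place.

142.2°

Δλ = 38.4486°
y = sin Δλ · cos φ₂ = 0.612481
x = cos φ₁ sin φ₂ − sin φ₁ cos φ₂ cos Δλ = -0.790472
θ = atan2(y, x) = 142.2304° → 142.2304° (mod 360°)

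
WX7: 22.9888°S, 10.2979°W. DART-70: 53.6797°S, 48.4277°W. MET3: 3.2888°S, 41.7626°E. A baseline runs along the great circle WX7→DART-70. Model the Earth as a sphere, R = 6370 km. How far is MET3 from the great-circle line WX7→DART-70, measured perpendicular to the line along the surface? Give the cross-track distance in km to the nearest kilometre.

δ₁₃ = central angle WX7→MET3 = 0.942863 rad  (haversine)
θ₁₃ = bearing WX7→MET3 = 76.646°,  θ₁₂ = bearing WX7→DART-70 = 213.158°
dₓₜ = R·arcsin(sin δ₁₃ · sin(θ₁₃ − θ₁₂)) = 6370·arcsin(0.80924·sin(-136.512°)) = -3762.603 km
|dₓₜ| = 3762.603 km

3763 km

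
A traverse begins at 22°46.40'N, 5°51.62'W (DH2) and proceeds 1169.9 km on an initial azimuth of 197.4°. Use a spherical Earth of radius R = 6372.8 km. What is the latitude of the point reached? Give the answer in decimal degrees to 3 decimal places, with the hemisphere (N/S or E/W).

DH2: φ = +22.77333°, λ = -5.86033°
δ = d/R = 1169.9/6372.8 = 0.183577 rad
φ₂ = arcsin(sin φ₁ cos δ + cos φ₁ sin δ cos θ)
   = arcsin(0.38709·0.98320 + 0.92204·0.18255·-0.95424) = 12.70712°
λ₂ = λ₁ + atan2(sin θ sin δ cos φ₁, cos δ − sin φ₁ sin φ₂) = -9.06827°

12.707°N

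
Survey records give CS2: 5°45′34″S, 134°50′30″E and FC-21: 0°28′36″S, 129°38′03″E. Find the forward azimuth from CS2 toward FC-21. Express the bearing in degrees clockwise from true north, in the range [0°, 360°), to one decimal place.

CS2: φ = -5.75944°, λ = +134.84167°
FC-21: φ = -0.47667°, λ = +129.63417°
Δλ = -5.2075°
y = sin Δλ · cos φ₂ = -0.090760
x = cos φ₁ sin φ₂ − sin φ₁ cos φ₂ cos Δλ = 0.091657
θ = atan2(y, x) = -44.7182° → 315.2818° (mod 360°)

315.3°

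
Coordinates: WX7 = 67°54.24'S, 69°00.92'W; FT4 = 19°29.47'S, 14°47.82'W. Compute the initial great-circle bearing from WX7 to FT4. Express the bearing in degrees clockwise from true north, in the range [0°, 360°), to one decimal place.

63.3°

WX7: φ = -67.90400°, λ = -69.01533°
FT4: φ = -19.49117°, λ = -14.79700°
Δλ = 54.2183°
y = sin Δλ · cos φ₂ = 0.764761
x = cos φ₁ sin φ₂ − sin φ₁ cos φ₂ cos Δλ = 0.385199
θ = atan2(y, x) = 63.2663° → 63.2663° (mod 360°)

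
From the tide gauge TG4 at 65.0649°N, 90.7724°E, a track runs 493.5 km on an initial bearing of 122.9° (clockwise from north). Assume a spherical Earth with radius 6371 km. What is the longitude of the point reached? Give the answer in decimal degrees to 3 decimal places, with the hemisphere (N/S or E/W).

98.839°E

δ = d/R = 493.5/6371 = 0.077460 rad
φ₂ = arcsin(sin φ₁ cos δ + cos φ₁ sin δ cos θ)
   = arcsin(0.90679·0.99700 + 0.42159·0.07738·-0.54317) = 62.41766°
λ₂ = λ₁ + atan2(sin θ sin δ cos φ₁, cos δ − sin φ₁ sin φ₂) = 98.83887°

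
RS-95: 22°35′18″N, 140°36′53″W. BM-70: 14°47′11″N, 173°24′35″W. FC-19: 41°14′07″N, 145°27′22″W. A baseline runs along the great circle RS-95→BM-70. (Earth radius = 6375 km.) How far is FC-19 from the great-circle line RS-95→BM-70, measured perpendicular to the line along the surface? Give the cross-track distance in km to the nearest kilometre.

2121 km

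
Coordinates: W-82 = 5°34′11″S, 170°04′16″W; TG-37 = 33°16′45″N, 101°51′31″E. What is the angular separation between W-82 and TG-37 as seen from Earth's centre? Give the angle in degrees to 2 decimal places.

W-82: φ = -5.56972°, λ = -170.07111°
TG-37: φ = +33.27917°, λ = +101.85861°
Δφ = 38.8489°,  Δλ = -88.0703°
a = sin²(Δφ/2) + cos φ₁ cos φ₂ sin²(Δλ/2) = 0.512619
c = 2·arcsin(√a) = 1.596038 rad = 91.4462°

91.45°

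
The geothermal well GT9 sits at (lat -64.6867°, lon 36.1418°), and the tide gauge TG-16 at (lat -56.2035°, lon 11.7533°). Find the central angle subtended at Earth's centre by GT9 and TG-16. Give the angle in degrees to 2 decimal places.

Δφ = 8.4832°,  Δλ = -24.3885°
a = sin²(Δφ/2) + cos φ₁ cos φ₂ sin²(Δλ/2) = 0.016082
c = 2·arcsin(√a) = 0.254312 rad = 14.5710°

14.57°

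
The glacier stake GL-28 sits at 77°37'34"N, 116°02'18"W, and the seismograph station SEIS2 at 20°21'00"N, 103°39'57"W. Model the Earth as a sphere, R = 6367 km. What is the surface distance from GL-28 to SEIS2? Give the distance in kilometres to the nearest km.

6400 km

GL-28: φ = +77.62611°, λ = -116.03833°
SEIS2: φ = +20.35000°, λ = -103.66583°
Δφ = -57.2761°,  Δλ = 12.3725°
a = sin²(Δφ/2) + cos φ₁ cos φ₂ sin²(Δλ/2) = 0.232038
c = 2·arcsin(√a) = 1.005193 rad = 57.5933°
d = R·c = 6367 × 1.005193 = 6400.1 km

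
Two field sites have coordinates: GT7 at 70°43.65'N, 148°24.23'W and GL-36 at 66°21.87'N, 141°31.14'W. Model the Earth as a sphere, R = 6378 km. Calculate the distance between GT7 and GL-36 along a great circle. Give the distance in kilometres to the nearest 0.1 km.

560.0 km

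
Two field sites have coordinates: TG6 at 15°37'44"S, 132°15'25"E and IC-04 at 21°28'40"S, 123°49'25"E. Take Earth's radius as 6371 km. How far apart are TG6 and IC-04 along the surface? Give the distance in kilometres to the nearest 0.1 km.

1101.0 km

TG6: φ = -15.62889°, λ = +132.25694°
IC-04: φ = -21.47778°, λ = +123.82361°
Δφ = -5.8489°,  Δλ = -8.4333°
a = sin²(Δφ/2) + cos φ₁ cos φ₂ sin²(Δλ/2) = 0.007448
c = 2·arcsin(√a) = 0.172818 rad = 9.9017°
d = R·c = 6371 × 0.172818 = 1101.0 km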